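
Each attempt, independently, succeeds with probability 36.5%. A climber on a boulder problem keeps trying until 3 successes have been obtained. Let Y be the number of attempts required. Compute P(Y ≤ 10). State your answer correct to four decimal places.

0.7696

Finishing within 10 attempts ⇔ at least 3 successes in the first 10. With X ~ Binomial(10, 0.365), P(Y ≤ 10) = 1 − P(X ≤ 2).
  k=0: C(10,0)·0.365^0·0.635^10 = 0.010660
  k=1: C(10,1)·0.365^1·0.635^9 = 0.061271
  k=2: C(10,2)·0.365^2·0.635^8 = 0.158485
1 − 0.230416 = 0.769584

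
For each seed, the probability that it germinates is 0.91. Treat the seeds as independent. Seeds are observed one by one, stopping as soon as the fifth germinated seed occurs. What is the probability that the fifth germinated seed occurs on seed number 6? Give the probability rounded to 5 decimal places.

Y = trial on which the fifth success occurs; negative binomial, r=5, p=0.91.
P(Y=6) = C(5,4) · p^5 · (1−p)^1
= 5 · 0.62403 · 0.09 = 0.2808145

0.28081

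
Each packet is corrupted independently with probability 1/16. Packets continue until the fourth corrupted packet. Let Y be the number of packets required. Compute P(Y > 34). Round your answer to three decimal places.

0.839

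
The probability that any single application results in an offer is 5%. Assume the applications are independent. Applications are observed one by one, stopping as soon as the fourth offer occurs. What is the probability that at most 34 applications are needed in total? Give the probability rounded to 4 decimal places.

Finishing within 34 applications ⇔ at least 4 successes in the first 34. With X ~ Binomial(34, 0.05), P(Y ≤ 34) = 1 − P(X ≤ 3).
  k=0: C(34,0)·0.05^0·0.95^34 = 0.174825
  k=1: C(34,1)·0.05^1·0.95^33 = 0.312844
  k=2: C(34,2)·0.05^2·0.95^32 = 0.271680
  k=3: C(34,3)·0.05^3·0.95^31 = 0.152522
1 − 0.911871 = 0.088129

0.0881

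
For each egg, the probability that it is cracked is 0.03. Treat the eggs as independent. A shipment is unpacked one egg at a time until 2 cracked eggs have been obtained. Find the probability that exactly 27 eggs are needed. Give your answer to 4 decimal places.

Y = trial on which the second success occurs; negative binomial, r=2, p=0.03.
P(Y=27) = C(26,1) · p^2 · (1−p)^25
= 26 · 0.0009 · 0.46697 = 0.010927

0.0109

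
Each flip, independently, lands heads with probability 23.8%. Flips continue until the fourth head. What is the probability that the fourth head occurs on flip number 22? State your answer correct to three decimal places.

Y = trial on which the fourth success occurs; negative binomial, r=4, p=0.238.
P(Y=22) = C(21,3) · p^4 · (1−p)^18
= 1330 · 0.0032085 · 0.0075022 = 0.03201

0.032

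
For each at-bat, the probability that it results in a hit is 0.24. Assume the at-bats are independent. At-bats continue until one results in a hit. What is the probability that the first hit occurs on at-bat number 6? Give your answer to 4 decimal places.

Geometric (trials to first success), p = 0.24.
P(Y = 6) = (1−p)^5 · p = 0.25355 · 0.24 = 0.060853

0.0609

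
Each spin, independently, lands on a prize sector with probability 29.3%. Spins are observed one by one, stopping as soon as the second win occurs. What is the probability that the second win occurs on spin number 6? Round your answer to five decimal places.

Y = trial on which the second success occurs; negative binomial, r=2, p=0.293.
P(Y=6) = C(5,1) · p^2 · (1−p)^4
= 5 · 0.085849 · 0.24985 = 0.1072464

0.10725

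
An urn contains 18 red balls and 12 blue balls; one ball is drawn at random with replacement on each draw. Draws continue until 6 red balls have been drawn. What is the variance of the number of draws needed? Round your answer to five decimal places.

6.66667

Y = total draws until the sixth success; negative binomial with r=6, p=0.60.
Var(Y) = r(1−p)/p² = 6·0.40 / 0.60² = 6.6666667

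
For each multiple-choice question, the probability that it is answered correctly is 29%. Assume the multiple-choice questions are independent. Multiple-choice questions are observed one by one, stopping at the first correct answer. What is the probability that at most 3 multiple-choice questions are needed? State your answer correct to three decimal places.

0.642

Y = number of multiple-choice questions to the first success; geometric, p = 0.29.
P(Y ≤ 3) = 1 − (1−p)^3 = 1 − 0.35791 = 0.64209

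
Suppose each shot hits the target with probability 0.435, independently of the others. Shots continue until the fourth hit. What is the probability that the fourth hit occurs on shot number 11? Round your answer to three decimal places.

Y = trial on which the fourth success occurs; negative binomial, r=4, p=0.435.
P(Y=11) = C(10,3) · p^4 · (1−p)^7
= 120 · 0.035806 · 0.01838 = 0.07897

0.079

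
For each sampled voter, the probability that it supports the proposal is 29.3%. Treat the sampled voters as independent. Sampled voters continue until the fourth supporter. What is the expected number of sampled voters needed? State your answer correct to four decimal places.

13.6519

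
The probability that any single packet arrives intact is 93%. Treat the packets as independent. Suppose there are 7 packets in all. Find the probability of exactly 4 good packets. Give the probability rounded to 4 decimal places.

X ~ Binomial(n=7, p=0.93).
P(X=4) = C(7,4) · p^4 · (1−p)^3
= 35 · 0.74805 · 0.000343 = 0.008980

0.0090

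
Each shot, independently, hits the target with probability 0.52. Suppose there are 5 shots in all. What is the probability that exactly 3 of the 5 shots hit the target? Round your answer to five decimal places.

X ~ Binomial(n=5, p=0.52).
P(X=3) = C(5,3) · p^3 · (1−p)^2
= 10 · 0.14061 · 0.2304 = 0.3239608

0.32396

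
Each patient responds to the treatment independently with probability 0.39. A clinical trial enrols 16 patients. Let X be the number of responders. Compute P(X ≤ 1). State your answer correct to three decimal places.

X ~ Binomial(16, 0.39); P(X ≤ 1) = Σ C(16,k) p^k (1−p)^(16−k) over k:
  k=0: C(16,0)·0.39^0·0.61^16 = 0.00037
  k=1: C(16,1)·0.39^1·0.61^15 = 0.00376
Total = 0.00413

0.004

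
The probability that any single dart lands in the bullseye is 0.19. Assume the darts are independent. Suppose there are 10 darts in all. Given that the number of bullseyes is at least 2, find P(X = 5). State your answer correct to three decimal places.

X ~ Binomial(10, 0.19). Want P(X=5 | X≥2) = P(X=5) / P(X≥2).
P(X=5) = C(10,5)·0.19^5·0.81^5 = 0.02176
P(X≥2) = 1 − 0.12158 − 0.28518 = 0.59324
Ratio = 0.02176 / 0.59324 = 0.03667

0.037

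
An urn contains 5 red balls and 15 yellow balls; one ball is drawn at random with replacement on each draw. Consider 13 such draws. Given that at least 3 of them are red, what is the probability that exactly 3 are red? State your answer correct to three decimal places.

X ~ Binomial(13, 0.25). Want P(X=3 | X≥3) = P(X=3) / P(X≥3).
P(X=3) = C(13,3)·0.25^3·0.75^10 = 0.25165
P(X≥3) = 1 − 0.02376 − 0.10295 − 0.20590 = 0.66740
Ratio = 0.25165 / 0.66740 = 0.37706

0.377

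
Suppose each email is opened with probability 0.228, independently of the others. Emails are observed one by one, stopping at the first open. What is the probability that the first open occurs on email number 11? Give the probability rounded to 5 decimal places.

0.01714

Geometric (trials to first success), p = 0.228.
P(Y = 11) = (1−p)^10 · p = 0.075192 · 0.228 = 0.0171438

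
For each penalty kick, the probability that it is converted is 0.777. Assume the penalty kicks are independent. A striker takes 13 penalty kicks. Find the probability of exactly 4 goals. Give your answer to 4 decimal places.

0.0004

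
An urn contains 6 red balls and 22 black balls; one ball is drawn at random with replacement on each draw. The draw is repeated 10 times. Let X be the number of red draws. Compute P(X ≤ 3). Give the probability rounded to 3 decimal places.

0.853

X ~ Binomial(10, 0.214286); P(X ≤ 3) = Σ C(10,k) p^k (1−p)^(10−k) over k:
  k=0: C(10,0)·0.214286^0·0.785714^10 = 0.08967
  k=1: C(10,1)·0.214286^1·0.785714^9 = 0.24455
  k=2: C(10,2)·0.214286^2·0.785714^8 = 0.30013
  k=3: C(10,3)·0.214286^3·0.785714^7 = 0.21828
Total = 0.85264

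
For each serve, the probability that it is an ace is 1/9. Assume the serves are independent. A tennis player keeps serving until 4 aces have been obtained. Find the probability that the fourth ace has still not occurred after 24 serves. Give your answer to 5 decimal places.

0.72615

Needing more than 24 serves ⇔ fewer than 4 successes in the first 24. With X ~ Binomial(24, 0.111111), P(Y > 24) = P(X ≤ 3).
  k=0: C(24,0)·0.111111^0·0.888889^24 = 0.0592024
  k=1: C(24,1)·0.111111^1·0.888889^23 = 0.1776073
  k=2: C(24,2)·0.111111^2·0.888889^22 = 0.2553104
  k=3: C(24,3)·0.111111^3·0.888889^21 = 0.2340346
P(X ≤ 3) = 0.7261547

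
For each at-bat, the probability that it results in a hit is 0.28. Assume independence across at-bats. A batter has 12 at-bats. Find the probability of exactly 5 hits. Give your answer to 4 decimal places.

0.1367

X ~ Binomial(n=12, p=0.28).
P(X=5) = C(12,5) · p^5 · (1−p)^7
= 792 · 0.001721 · 0.10031 = 0.136723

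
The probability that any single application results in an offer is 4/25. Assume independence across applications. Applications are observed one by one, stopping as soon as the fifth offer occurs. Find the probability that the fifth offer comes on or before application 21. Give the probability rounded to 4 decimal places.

0.2371

Finishing within 21 applications ⇔ at least 5 successes in the first 21. With X ~ Binomial(21, 0.16), P(Y ≤ 21) = 1 − P(X ≤ 4).
  k=0: C(21,0)·0.16^0·0.84^21 = 0.025696
  k=1: C(21,1)·0.16^1·0.84^20 = 0.102784
  k=2: C(21,2)·0.16^2·0.84^19 = 0.195779
  k=3: C(21,3)·0.16^3·0.84^18 = 0.236178
  k=4: C(21,4)·0.16^4·0.84^17 = 0.202438
1 − 0.762874 = 0.237126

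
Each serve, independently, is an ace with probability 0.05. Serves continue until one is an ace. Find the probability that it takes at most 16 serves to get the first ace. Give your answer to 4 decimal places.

Y = number of serves to the first success; geometric, p = 0.05.
P(Y ≤ 16) = 1 − (1−p)^16 = 1 − 0.440127 = 0.559873

0.5599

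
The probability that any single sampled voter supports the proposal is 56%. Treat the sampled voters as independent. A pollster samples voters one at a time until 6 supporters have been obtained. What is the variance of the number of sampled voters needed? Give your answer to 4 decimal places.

8.4184

Y = total sampled voters until the sixth success; negative binomial with r=6, p=0.56.
Var(Y) = r(1−p)/p² = 6·0.44 / 0.56² = 8.418367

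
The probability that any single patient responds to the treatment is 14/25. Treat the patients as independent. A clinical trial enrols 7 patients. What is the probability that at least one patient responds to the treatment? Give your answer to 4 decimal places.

P(at least one) = 1 − P(none) = 1 − (1 − 0.56)^7
= 1 − 0.003193 = 0.996807

0.9968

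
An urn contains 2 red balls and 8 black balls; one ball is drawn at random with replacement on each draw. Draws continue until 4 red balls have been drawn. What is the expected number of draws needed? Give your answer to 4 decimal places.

Y = total draws until the fourth success; negative binomial with r=4, p=0.20.
E[Y] = r / p = 4 / 0.20 = 20.000000

20.0000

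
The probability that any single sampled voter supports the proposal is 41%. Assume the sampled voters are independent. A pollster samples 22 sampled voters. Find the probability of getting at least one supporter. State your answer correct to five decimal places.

P(at least one) = 1 − P(none) = 1 − (1 − 0.41)^22
= 1 − 0.0000091 = 0.9999909

0.99999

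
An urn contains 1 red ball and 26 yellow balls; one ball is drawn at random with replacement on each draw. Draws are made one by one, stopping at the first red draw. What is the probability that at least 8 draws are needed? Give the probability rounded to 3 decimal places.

0.768

Y = number of draws to the first success; geometric, p = 0.037037.
P(Y > 7) = P(first 7 all fail) = (1−p)^7 = 0.76783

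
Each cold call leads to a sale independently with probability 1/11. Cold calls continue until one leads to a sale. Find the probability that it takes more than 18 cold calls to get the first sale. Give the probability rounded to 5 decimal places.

Y = number of cold calls to the first success; geometric, p = 0.090909.
P(Y > 18) = P(first 18 all fail) = (1−p)^18 = 0.1798588

0.17986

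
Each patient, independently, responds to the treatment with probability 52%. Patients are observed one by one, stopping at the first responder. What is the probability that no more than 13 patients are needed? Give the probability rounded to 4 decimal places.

0.9999

Y = number of patients to the first success; geometric, p = 0.52.
P(Y ≤ 13) = 1 − (1−p)^13 = 1 − 0.000072 = 0.999928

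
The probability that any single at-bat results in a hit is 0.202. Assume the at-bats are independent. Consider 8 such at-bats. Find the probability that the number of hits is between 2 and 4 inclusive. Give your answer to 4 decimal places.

0.4917

X ~ Binomial(8, 0.202); P(2 ≤ X ≤ 4) = Σ C(8,k) p^k (1−p)^(8−k) over k:
  k=2: C(8,2)·0.202^2·0.798^6 = 0.295038
  k=3: C(8,3)·0.202^3·0.798^5 = 0.149368
  k=4: C(8,4)·0.202^4·0.798^4 = 0.047262
Total = 0.491668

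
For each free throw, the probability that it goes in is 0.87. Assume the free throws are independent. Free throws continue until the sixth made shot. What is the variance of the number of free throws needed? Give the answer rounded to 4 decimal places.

Y = total free throws until the sixth success; negative binomial with r=6, p=0.87.
Var(Y) = r(1−p)/p² = 6·0.13 / 0.87² = 1.030519

1.0305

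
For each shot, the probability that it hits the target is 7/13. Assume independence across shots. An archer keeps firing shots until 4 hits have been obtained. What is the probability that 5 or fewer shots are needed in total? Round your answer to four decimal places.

0.2393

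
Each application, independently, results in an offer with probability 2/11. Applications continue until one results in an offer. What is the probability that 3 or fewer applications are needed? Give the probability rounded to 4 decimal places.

Y = number of applications to the first success; geometric, p = 0.181818.
P(Y ≤ 3) = 1 − (1−p)^3 = 1 − 0.547708 = 0.452292

0.4523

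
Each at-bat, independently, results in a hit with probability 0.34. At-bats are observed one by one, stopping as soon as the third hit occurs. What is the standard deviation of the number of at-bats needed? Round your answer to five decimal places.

Y = total at-bats until the third success; negative binomial with r=3, p=0.34.
SD(Y) = √[r(1−p)/p²] = √(17.1280277) = 4.1386021

4.13860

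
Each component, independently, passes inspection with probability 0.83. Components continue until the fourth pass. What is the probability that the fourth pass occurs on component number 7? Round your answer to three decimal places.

0.047

Y = trial on which the fourth success occurs; negative binomial, r=4, p=0.83.
P(Y=7) = C(6,3) · p^4 · (1−p)^3
= 20 · 0.47458 · 0.004913 = 0.04663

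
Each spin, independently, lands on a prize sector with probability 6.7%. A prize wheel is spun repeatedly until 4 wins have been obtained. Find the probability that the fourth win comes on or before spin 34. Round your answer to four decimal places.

Finishing within 34 spins ⇔ at least 4 successes in the first 34. With X ~ Binomial(34, 0.067), P(Y ≤ 34) = 1 − P(X ≤ 3).
  k=0: C(34,0)·0.067^0·0.933^34 = 0.094618
  k=1: C(34,1)·0.067^1·0.933^33 = 0.231019
  k=2: C(34,2)·0.067^2·0.933^32 = 0.273732
  k=3: C(34,3)·0.067^3·0.933^31 = 0.209675
1 − 0.809044 = 0.190956

0.1910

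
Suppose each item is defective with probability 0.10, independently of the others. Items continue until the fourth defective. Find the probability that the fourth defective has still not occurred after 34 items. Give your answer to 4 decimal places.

0.5538

Needing more than 34 items ⇔ fewer than 4 successes in the first 34. With X ~ Binomial(34, 0.10), P(Y > 34) = P(X ≤ 3).
  k=0: C(34,0)·0.10^0·0.90^34 = 0.027813
  k=1: C(34,1)·0.10^1·0.90^33 = 0.105071
  k=2: C(34,2)·0.10^2·0.90^32 = 0.192630
  k=3: C(34,3)·0.10^3·0.90^31 = 0.228302
P(X ≤ 3) = 0.553815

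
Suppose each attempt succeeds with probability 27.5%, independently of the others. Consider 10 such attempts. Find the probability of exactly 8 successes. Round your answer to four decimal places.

0.0008

X ~ Binomial(n=10, p=0.275).
P(X=8) = C(10,8) · p^8 · (1−p)^2
= 45 · 3.2709e-05 · 0.52563 = 0.000774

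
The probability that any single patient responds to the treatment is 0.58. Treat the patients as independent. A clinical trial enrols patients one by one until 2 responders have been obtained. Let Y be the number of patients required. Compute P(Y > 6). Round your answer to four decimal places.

0.0510

Needing more than 6 patients ⇔ fewer than 2 successes in the first 6. With X ~ Binomial(6, 0.58), P(Y > 6) = P(X ≤ 1).
  k=0: C(6,0)·0.58^0·0.42^6 = 0.005489
  k=1: C(6,1)·0.58^1·0.42^5 = 0.045481
P(X ≤ 1) = 0.050970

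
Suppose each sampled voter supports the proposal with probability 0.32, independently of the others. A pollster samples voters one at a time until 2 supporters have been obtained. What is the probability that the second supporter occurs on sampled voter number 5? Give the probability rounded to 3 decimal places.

0.129

Y = trial on which the second success occurs; negative binomial, r=2, p=0.32.
P(Y=5) = C(4,1) · p^2 · (1−p)^3
= 4 · 0.1024 · 0.31443 = 0.12879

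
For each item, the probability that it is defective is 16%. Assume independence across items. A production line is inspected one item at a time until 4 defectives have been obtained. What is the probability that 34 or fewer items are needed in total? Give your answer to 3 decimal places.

0.816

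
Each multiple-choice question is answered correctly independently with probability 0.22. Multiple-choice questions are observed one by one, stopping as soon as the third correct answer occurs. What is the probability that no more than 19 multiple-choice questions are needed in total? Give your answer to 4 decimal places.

0.8222

Finishing within 19 multiple-choice questions ⇔ at least 3 successes in the first 19. With X ~ Binomial(19, 0.22), P(Y ≤ 19) = 1 − P(X ≤ 2).
  k=0: C(19,0)·0.22^0·0.78^19 = 0.008908
  k=1: C(19,1)·0.22^1·0.78^18 = 0.047740
  k=2: C(19,2)·0.22^2·0.78^17 = 0.121185
1 − 0.177833 = 0.822167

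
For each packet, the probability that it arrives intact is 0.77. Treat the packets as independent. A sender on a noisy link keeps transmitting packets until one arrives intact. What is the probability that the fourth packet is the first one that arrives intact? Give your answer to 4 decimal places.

Geometric (trials to first success), p = 0.77.
P(Y = 4) = (1−p)^3 · p = 0.012167 · 0.77 = 0.009369

0.0094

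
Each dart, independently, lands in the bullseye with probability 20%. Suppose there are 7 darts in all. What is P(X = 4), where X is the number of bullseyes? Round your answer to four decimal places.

0.0287

X ~ Binomial(n=7, p=0.20).
P(X=4) = C(7,4) · p^4 · (1−p)^3
= 35 · 0.0016 · 0.512 = 0.028672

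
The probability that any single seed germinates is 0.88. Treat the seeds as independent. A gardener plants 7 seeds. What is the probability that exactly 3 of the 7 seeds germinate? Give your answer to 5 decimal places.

X ~ Binomial(n=7, p=0.88).
P(X=3) = C(7,3) · p^3 · (1−p)^4
= 35 · 0.68147 · 0.00020736 = 0.0049459

0.00495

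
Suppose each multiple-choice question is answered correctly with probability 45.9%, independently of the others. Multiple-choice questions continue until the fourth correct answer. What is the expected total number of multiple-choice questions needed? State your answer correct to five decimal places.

8.71460

Y = total multiple-choice questions until the fourth success; negative binomial with r=4, p=0.459.
E[Y] = r / p = 4 / 0.459 = 8.7145969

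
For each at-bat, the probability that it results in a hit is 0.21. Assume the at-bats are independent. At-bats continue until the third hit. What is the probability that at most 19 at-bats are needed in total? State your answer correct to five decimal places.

Finishing within 19 at-bats ⇔ at least 3 successes in the first 19. With X ~ Binomial(19, 0.21), P(Y ≤ 19) = 1 − P(X ≤ 2).
  k=0: C(19,0)·0.21^0·0.79^19 = 0.0113479
  k=1: C(19,1)·0.21^1·0.79^18 = 0.0573140
  k=2: C(19,2)·0.21^2·0.79^17 = 0.1371182
1 − 0.2057801 = 0.7942199

0.79422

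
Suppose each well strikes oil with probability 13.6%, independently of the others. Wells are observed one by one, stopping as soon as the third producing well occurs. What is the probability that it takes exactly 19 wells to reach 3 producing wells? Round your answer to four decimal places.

Y = trial on which the third success occurs; negative binomial, r=3, p=0.136.
P(Y=19) = C(18,2) · p^3 · (1−p)^16
= 153 · 0.0025155 · 0.096432 = 0.037113

0.0371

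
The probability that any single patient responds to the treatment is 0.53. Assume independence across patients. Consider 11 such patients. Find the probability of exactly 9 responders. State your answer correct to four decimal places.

0.0401

X ~ Binomial(n=11, p=0.53).
P(X=9) = C(11,9) · p^9 · (1−p)^2
= 55 · 0.0032998 · 0.2209 = 0.040090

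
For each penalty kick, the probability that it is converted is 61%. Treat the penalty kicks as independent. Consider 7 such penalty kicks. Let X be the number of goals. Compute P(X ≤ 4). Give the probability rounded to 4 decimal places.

0.5581

X ~ Binomial(7, 0.61); P(X ≤ 4) = Σ C(7,k) p^k (1−p)^(7−k) over k:
  k=0: C(7,0)·0.61^0·0.39^7 = 0.001372
  k=1: C(7,1)·0.61^1·0.39^6 = 0.015025
  k=2: C(7,2)·0.61^2·0.39^5 = 0.070502
  k=3: C(7,3)·0.61^3·0.39^4 = 0.183788
  k=4: C(7,4)·0.61^4·0.39^3 = 0.287463
Total = 0.558149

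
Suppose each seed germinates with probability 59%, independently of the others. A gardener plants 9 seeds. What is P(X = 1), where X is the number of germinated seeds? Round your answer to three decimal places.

0.004

X ~ Binomial(n=9, p=0.59).
P(X=1) = C(9,1) · p^1 · (1−p)^8
= 9 · 0.59 · 0.00079849 = 0.00424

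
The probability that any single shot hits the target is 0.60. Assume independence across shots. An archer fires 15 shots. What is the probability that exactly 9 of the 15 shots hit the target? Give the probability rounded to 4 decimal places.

X ~ Binomial(n=15, p=0.60).
P(X=9) = C(15,9) · p^9 · (1−p)^6
= 5005 · 0.010078 · 0.004096 = 0.206598

0.2066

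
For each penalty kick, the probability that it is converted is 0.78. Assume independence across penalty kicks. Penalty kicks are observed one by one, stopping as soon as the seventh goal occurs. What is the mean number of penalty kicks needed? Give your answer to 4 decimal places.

Y = total penalty kicks until the seventh success; negative binomial with r=7, p=0.78.
E[Y] = r / p = 7 / 0.78 = 8.974359

8.9744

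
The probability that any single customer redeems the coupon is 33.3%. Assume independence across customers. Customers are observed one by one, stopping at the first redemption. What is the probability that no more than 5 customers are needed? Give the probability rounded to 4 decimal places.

Y = number of customers to the first success; geometric, p = 0.333.
P(Y ≤ 5) = 1 − (1−p)^5 = 1 − 0.132017 = 0.867983

0.8680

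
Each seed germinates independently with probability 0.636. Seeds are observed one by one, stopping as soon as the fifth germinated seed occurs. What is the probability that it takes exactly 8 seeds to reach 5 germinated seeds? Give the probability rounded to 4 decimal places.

Y = trial on which the fifth success occurs; negative binomial, r=5, p=0.636.
P(Y=8) = C(7,4) · p^5 · (1−p)^3
= 35 · 0.10406 · 0.048229 = 0.175654

0.1757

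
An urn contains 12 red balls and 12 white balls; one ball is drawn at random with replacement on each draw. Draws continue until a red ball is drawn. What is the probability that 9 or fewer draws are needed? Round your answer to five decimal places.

0.99805

Y = number of draws to the first success; geometric, p = 0.50.
P(Y ≤ 9) = 1 − (1−p)^9 = 1 − 0.0019531 = 0.9980469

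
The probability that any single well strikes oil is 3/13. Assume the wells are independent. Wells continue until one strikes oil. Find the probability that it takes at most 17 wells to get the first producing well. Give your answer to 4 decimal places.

0.9884

Y = number of wells to the first success; geometric, p = 0.230769.
P(Y ≤ 17) = 1 − (1−p)^17 = 1 − 0.011560 = 0.988440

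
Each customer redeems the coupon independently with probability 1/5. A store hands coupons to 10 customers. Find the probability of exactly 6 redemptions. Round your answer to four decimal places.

X ~ Binomial(n=10, p=0.20).
P(X=6) = C(10,6) · p^6 · (1−p)^4
= 210 · 6.4e-05 · 0.4096 = 0.005505

0.0055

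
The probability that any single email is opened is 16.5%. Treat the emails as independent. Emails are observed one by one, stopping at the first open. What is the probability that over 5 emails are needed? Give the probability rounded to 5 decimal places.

0.40591

Y = number of emails to the first success; geometric, p = 0.165.
P(Y > 5) = P(first 5 all fail) = (1−p)^5 = 0.4059125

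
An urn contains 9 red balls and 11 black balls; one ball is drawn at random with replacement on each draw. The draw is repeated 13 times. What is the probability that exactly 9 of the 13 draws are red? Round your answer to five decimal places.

0.04951

X ~ Binomial(n=13, p=0.45).
P(X=9) = C(13,9) · p^9 · (1−p)^4
= 715 · 0.00075668 · 0.091506 = 0.0495073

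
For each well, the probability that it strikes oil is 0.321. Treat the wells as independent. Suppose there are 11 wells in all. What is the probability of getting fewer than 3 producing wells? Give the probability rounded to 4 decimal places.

0.2616

X ~ Binomial(11, 0.321); P(X ≤ 2) = Σ C(11,k) p^k (1−p)^(11−k) over k:
  k=0: C(11,0)·0.321^0·0.679^11 = 0.014144
  k=1: C(11,1)·0.321^1·0.679^10 = 0.073552
  k=2: C(11,2)·0.321^2·0.679^9 = 0.173860
Total = 0.261556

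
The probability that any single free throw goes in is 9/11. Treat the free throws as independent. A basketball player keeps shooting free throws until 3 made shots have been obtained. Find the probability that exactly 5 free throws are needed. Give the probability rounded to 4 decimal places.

0.1086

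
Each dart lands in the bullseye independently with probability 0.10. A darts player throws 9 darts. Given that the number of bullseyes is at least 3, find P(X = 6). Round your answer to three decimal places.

0.001

X ~ Binomial(9, 0.10). Want P(X=6 | X≥3) = P(X=6) / P(X≥3).
P(X=6) = C(9,6)·0.10^6·0.90^3 = 0.00006
P(X≥3) = 1 − 0.38742 − 0.38742 − 0.17219 = 0.05297
Ratio = 0.00006 / 0.05297 = 0.00116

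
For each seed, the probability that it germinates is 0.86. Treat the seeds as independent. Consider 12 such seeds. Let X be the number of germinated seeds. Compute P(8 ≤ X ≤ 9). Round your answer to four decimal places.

0.2122

X ~ Binomial(12, 0.86); P(8 ≤ X ≤ 9) = Σ C(12,k) p^k (1−p)^(12−k) over k:
  k=8: C(12,8)·0.86^8·0.14^4 = 0.056899
  k=9: C(12,9)·0.86^9·0.14^3 = 0.155343
Total = 0.212242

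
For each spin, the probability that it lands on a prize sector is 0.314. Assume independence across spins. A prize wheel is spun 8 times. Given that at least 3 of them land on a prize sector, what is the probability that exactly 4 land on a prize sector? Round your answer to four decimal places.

X ~ Binomial(8, 0.314). Want P(X=4 | X≥3) = P(X=4) / P(X≥3).
P(X=4) = C(8,4)·0.314^4·0.686^4 = 0.150700
P(X≥3) = 1 − 0.049045 − 0.179593 − 0.287715 = 0.483648
Ratio = 0.150700 / 0.483648 = 0.311590

0.3116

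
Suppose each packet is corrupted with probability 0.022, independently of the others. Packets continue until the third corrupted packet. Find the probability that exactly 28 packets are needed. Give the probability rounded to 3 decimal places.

0.002

Y = trial on which the third success occurs; negative binomial, r=3, p=0.022.
P(Y=28) = C(27,2) · p^3 · (1−p)^25
= 351 · 1.0648e-05 · 0.57342 = 0.00214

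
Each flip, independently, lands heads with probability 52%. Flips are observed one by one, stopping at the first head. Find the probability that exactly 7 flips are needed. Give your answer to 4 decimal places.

0.0064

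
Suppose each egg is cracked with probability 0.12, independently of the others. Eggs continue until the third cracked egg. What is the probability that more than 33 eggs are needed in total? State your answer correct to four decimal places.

Needing more than 33 eggs ⇔ fewer than 3 successes in the first 33. With X ~ Binomial(33, 0.12), P(Y > 33) = P(X ≤ 2).
  k=0: C(33,0)·0.12^0·0.88^33 = 0.014721
  k=1: C(33,1)·0.12^1·0.88^32 = 0.066243
  k=2: C(33,2)·0.12^2·0.88^31 = 0.144530
P(X ≤ 2) = 0.225494

0.2255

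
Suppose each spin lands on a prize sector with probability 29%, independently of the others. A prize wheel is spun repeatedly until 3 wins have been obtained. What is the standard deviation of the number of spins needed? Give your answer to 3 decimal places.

Y = total spins until the third success; negative binomial with r=3, p=0.29.
SD(Y) = √[r(1−p)/p²] = √(25.32699) = 5.03259

5.033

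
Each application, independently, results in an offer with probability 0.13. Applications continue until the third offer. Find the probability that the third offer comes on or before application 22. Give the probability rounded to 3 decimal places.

Finishing within 22 applications ⇔ at least 3 successes in the first 22. With X ~ Binomial(22, 0.13), P(Y ≤ 22) = 1 − P(X ≤ 2).
  k=0: C(22,0)·0.13^0·0.87^22 = 0.04671
  k=1: C(22,1)·0.13^1·0.87^21 = 0.15356
  k=2: C(22,2)·0.13^2·0.87^20 = 0.24093
1 − 0.44119 = 0.55881

0.559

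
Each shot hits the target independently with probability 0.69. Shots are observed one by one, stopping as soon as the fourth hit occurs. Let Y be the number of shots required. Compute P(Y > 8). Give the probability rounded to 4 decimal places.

0.0661

Needing more than 8 shots ⇔ fewer than 4 successes in the first 8. With X ~ Binomial(8, 0.69), P(Y > 8) = P(X ≤ 3).
  k=0: C(8,0)·0.69^0·0.31^8 = 0.000085
  k=1: C(8,1)·0.69^1·0.31^7 = 0.001519
  k=2: C(8,2)·0.69^2·0.31^6 = 0.011831
  k=3: C(8,3)·0.69^3·0.31^5 = 0.052668
P(X ≤ 3) = 0.066103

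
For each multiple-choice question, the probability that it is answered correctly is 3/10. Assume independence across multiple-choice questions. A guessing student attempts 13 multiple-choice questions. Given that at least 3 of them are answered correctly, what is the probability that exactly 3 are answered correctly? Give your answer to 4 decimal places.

0.2735

X ~ Binomial(13, 0.30). Want P(X=3 | X≥3) = P(X=3) / P(X≥3).
P(X=3) = C(13,3)·0.30^3·0.70^10 = 0.218127
P(X≥3) = 1 − 0.009689 − 0.053981 − 0.138808 = 0.797522
Ratio = 0.218127 / 0.797522 = 0.273507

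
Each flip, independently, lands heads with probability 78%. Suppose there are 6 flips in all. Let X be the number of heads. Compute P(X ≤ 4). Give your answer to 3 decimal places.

0.394

X ~ Binomial(6, 0.78); P(X ≤ 4) = Σ C(6,k) p^k (1−p)^(6−k) over k:
  k=0: C(6,0)·0.78^0·0.22^6 = 0.00011
  k=1: C(6,1)·0.78^1·0.22^5 = 0.00241
  k=2: C(6,2)·0.78^2·0.22^4 = 0.02138
  k=3: C(6,3)·0.78^3·0.22^3 = 0.10106
  k=4: C(6,4)·0.78^4·0.22^2 = 0.26873
Total = 0.39369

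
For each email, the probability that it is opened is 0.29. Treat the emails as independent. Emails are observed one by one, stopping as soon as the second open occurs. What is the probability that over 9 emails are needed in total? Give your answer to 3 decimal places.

Needing more than 9 emails ⇔ fewer than 2 successes in the first 9. With X ~ Binomial(9, 0.29), P(Y > 9) = P(X ≤ 1).
  k=0: C(9,0)·0.29^0·0.71^9 = 0.04585
  k=1: C(9,1)·0.29^1·0.71^8 = 0.16854
P(X ≤ 1) = 0.21439

0.214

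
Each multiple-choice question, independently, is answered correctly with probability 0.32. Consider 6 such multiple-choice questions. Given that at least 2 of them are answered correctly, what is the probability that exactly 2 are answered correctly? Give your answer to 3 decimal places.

0.528

X ~ Binomial(6, 0.32). Want P(X=2 | X≥2) = P(X=2) / P(X≥2).
P(X=2) = C(6,2)·0.32^2·0.68^4 = 0.32842
P(X≥2) = 1 − 0.09887 − 0.27916 = 0.62198
Ratio = 0.32842 / 0.62198 = 0.52802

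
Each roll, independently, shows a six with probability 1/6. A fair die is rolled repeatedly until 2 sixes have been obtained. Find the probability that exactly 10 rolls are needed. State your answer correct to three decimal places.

0.058

Y = trial on which the second success occurs; negative binomial, r=2, p=0.166667.
P(Y=10) = C(9,1) · p^2 · (1−p)^8
= 9 · 0.027778 · 0.23257 = 0.05814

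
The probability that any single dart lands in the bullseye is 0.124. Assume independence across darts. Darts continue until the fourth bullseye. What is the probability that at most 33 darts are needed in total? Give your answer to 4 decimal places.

0.5982

Finishing within 33 darts ⇔ at least 4 successes in the first 33. With X ~ Binomial(33, 0.124), P(Y ≤ 33) = 1 − P(X ≤ 3).
  k=0: C(33,0)·0.124^0·0.876^33 = 0.012666
  k=1: C(33,1)·0.124^1·0.876^32 = 0.059165
  k=2: C(33,2)·0.124^2·0.876^31 = 0.134000
  k=3: C(33,3)·0.124^3·0.876^30 = 0.196003
1 − 0.401834 = 0.598166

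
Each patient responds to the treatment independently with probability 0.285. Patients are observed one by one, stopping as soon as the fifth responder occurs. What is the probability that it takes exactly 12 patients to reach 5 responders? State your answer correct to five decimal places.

0.05928

Y = trial on which the fifth success occurs; negative binomial, r=5, p=0.285.
P(Y=12) = C(11,4) · p^5 · (1−p)^7
= 330 · 0.0018803 · 0.095531 = 0.0592762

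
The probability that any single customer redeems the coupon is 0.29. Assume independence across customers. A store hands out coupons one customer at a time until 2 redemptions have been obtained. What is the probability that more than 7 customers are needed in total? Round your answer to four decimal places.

0.3510

Needing more than 7 customers ⇔ fewer than 2 successes in the first 7. With X ~ Binomial(7, 0.29), P(Y > 7) = P(X ≤ 1).
  k=0: C(7,0)·0.29^0·0.71^7 = 0.090951
  k=1: C(7,1)·0.29^1·0.71^6 = 0.260044
P(X ≤ 1) = 0.350995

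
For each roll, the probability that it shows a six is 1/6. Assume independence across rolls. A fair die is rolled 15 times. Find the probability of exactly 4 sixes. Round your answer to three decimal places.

X ~ Binomial(n=15, p=0.166667).
P(X=4) = C(15,4) · p^4 · (1−p)^11
= 1365 · 0.0007716 · 0.13459 = 0.14175

0.142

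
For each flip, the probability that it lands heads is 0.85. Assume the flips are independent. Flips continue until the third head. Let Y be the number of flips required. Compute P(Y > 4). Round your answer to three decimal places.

Needing more than 4 flips ⇔ fewer than 3 successes in the first 4. With X ~ Binomial(4, 0.85), P(Y > 4) = P(X ≤ 2).
  k=0: C(4,0)·0.85^0·0.15^4 = 0.00051
  k=1: C(4,1)·0.85^1·0.15^3 = 0.01148
  k=2: C(4,2)·0.85^2·0.15^2 = 0.09754
P(X ≤ 2) = 0.10952

0.110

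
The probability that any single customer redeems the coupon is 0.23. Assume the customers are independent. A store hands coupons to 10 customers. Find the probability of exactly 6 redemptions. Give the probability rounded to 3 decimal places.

0.011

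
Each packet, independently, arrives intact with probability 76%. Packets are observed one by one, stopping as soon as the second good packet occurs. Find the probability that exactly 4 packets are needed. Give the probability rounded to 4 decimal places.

Y = trial on which the second success occurs; negative binomial, r=2, p=0.76.
P(Y=4) = C(3,1) · p^2 · (1−p)^2
= 3 · 0.5776 · 0.0576 = 0.099809

0.0998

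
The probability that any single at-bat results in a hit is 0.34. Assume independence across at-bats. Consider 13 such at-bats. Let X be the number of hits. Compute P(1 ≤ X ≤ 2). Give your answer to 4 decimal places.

0.1235

X ~ Binomial(13, 0.34); P(1 ≤ X ≤ 2) = Σ C(13,k) p^k (1−p)^(13−k) over k:
  k=1: C(13,1)·0.34^1·0.66^12 = 0.030196
  k=2: C(13,2)·0.34^2·0.66^11 = 0.093333
Total = 0.123529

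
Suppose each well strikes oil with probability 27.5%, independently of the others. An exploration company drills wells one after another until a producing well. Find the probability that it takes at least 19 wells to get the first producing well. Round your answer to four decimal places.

Y = number of wells to the first success; geometric, p = 0.275.
P(Y > 18) = P(first 18 all fail) = (1−p)^18 = 0.003063

0.0031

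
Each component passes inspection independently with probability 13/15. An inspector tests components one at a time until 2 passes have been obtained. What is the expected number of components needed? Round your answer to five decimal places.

2.30769

Y = total components until the second success; negative binomial with r=2, p=0.866667.
E[Y] = r / p = 2 / 0.866667 = 2.3076923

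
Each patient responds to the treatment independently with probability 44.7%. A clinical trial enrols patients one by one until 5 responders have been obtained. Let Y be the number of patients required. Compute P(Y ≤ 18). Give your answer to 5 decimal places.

0.95666

Finishing within 18 patients ⇔ at least 5 successes in the first 18. With X ~ Binomial(18, 0.447), P(Y ≤ 18) = 1 − P(X ≤ 4).
  k=0: C(18,0)·0.447^0·0.553^18 = 0.0000234
  k=1: C(18,1)·0.447^1·0.553^17 = 0.0003403
  k=2: C(18,2)·0.447^2·0.553^16 = 0.0023383
  k=3: C(18,3)·0.447^3·0.553^15 = 0.0100807
  k=4: C(18,4)·0.447^4·0.553^14 = 0.0305565
1 − 0.0433392 = 0.9566608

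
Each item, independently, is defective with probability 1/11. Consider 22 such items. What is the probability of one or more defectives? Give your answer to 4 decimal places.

P(at least one) = 1 − P(none) = 1 − (1 − 0.090909)^22
= 1 − 0.122846 = 0.877154

0.8772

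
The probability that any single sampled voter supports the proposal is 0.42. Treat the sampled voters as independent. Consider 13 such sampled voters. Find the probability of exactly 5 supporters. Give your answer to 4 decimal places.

0.2154

X ~ Binomial(n=13, p=0.42).
P(X=5) = C(13,5) · p^5 · (1−p)^8
= 1287 · 0.013069 · 0.012806 = 0.215402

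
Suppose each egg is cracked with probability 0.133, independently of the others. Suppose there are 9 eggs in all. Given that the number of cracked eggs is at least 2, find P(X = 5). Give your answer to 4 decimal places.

0.0087

X ~ Binomial(9, 0.133). Want P(X=5 | X≥2) = P(X=5) / P(X≥2).
P(X=5) = C(9,5)·0.133^5·0.867^4 = 0.002963
P(X≥2) = 1 − 0.276804 − 0.382161 = 0.341035
Ratio = 0.002963 / 0.341035 = 0.008688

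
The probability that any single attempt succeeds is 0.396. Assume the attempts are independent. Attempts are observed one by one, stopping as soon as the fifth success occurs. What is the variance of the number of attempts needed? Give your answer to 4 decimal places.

Y = total attempts until the fifth success; negative binomial with r=5, p=0.396.
Var(Y) = r(1−p)/p² = 5·0.604 / 0.396² = 19.258239

19.2582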